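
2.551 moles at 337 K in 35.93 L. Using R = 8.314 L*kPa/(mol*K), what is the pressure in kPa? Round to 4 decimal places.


PV = nRT, solve for P = nRT / V.
nRT = 2.551 * 8.314 * 337 = 7147.4377
P = 7147.4377 / 35.93
P = 198.9267381 kPa, rounded to 4 dp:

198.9267 kPa


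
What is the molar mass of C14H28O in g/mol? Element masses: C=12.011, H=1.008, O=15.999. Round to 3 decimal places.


M = sum(count * atomic_mass) over atoms.
M = 14*12.011 + 28*1.008 + 1*15.999
M = 168.154 + 28.224 + 15.999
M = 212.377 g/mol, rounded to 3 dp:

212.377 g/mol


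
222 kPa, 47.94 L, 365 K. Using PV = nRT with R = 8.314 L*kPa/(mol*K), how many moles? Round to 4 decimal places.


PV = nRT, solve for n = PV / (RT).
PV = 222 * 47.94 = 10642.68
RT = 8.314 * 365 = 3034.61
n = 10642.68 / 3034.61
n = 3.50709976 mol, rounded to 4 dp:

3.5071 mol


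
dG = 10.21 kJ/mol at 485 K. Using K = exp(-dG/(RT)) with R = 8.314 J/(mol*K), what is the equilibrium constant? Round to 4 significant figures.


dG is in kJ/mol; multiply by 1000 to match R in J/(mol*K).
RT = 8.314 * 485 = 4032.29 J/mol
exponent = -dG*1000 / (RT) = -(10.21*1000) / 4032.29 = -2.53205995
K = exp(-2.53205995)
K = 0.079495096, rounded to 4 significant figures:

0.07950


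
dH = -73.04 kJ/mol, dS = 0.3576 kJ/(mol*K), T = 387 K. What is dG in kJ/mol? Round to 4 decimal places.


Gibbs: dG = dH - T*dS (consistent units, dS already in kJ/(mol*K)).
T*dS = 387 * 0.3576 = 138.3912
dG = -73.04 - (138.3912)
dG = -211.4312 kJ/mol, rounded to 4 dp:

-211.4312 kJ/mol


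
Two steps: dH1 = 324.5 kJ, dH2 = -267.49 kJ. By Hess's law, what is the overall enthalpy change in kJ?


Hess's law: enthalpy is a state function, so add the step enthalpies.
dH_total = dH1 + dH2 = 324.5 + (-267.49)
dH_total = 57.01 kJ:

57.01 kJ


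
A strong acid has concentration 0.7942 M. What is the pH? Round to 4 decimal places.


A strong acid dissociates completely, so [H+] equals the given concentration.
pH = -log10([H+]) = -log10(0.7942)
pH = 0.10007012, rounded to 4 dp:

0.1001


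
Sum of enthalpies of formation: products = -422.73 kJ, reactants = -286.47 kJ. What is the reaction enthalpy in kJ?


dH_rxn = sum(dH_f products) - sum(dH_f reactants)
dH_rxn = -422.73 - (-286.47)
dH_rxn = -136.26 kJ:

-136.26 kJ


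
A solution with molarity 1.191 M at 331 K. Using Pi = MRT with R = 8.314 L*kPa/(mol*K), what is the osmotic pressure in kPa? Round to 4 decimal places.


Osmotic pressure (van't Hoff): Pi = M*R*T.
RT = 8.314 * 331 = 2751.934
Pi = 1.191 * 2751.934
Pi = 3277.553394 kPa, rounded to 4 dp:

3277.5534 kPa


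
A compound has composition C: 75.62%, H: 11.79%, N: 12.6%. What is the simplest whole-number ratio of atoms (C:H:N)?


Assume 100 g of compound, divide each mass% by atomic mass to get moles, then normalize by the smallest to get a raw atom ratio.
Moles per 100 g: C: 75.62/12.011 = 6.2959, H: 11.79/1.008 = 11.6964, N: 12.6/14.007 = 0.8996
Raw ratio (divide by min = 0.8996): C: 6.999, H: 13.003, N: 1.0
Multiply by 1 to clear fractions: C: 6.999 ~= 7, H: 13.003 ~= 13, N: 1.0 ~= 1
Reduce by GCD to get the simplest whole-number ratio:

7:13:1


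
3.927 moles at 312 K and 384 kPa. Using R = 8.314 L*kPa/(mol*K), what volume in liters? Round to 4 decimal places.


PV = nRT, solve for V = nRT / P.
nRT = 3.927 * 8.314 * 312 = 10186.5123
V = 10186.5123 / 384
V = 26.52737578 L, rounded to 4 dp:

26.5274 L


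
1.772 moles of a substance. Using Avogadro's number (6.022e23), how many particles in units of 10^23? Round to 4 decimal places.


N = n * NA, then divide by 1e23 for the requested units.
N / 1e23 = n * 6.022
N / 1e23 = 1.772 * 6.022
N / 1e23 = 10.670984, rounded to 4 dp:

10.6710


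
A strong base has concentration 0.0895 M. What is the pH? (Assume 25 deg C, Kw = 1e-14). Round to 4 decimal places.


A strong base dissociates completely, so [OH-] equals the given concentration.
pOH = -log10([OH-]) = -log10(0.0895) = 1.048177
pH = 14 - pOH = 14 - 1.048177
pH = 12.951823, rounded to 4 dp:

12.9518


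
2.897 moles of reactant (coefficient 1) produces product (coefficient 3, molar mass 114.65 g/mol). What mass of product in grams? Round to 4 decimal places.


Use the coefficient ratio to convert reactant moles to product moles, then multiply by the product's molar mass.
moles_P = moles_R * (coeff_P / coeff_R) = 2.897 * (3/1) = 8.691
mass_P = moles_P * M_P = 8.691 * 114.65
mass_P = 996.42315 g, rounded to 4 dp:

996.4232 g


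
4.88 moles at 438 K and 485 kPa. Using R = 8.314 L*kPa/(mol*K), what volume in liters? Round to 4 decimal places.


PV = nRT, solve for V = nRT / P.
nRT = 4.88 * 8.314 * 438 = 17770.6762
V = 17770.6762 / 485
V = 36.64056948 L, rounded to 4 dp:

36.6406 L


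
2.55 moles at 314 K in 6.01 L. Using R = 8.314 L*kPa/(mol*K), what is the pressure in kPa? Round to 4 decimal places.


PV = nRT, solve for P = nRT / V.
nRT = 2.55 * 8.314 * 314 = 6657.0198
P = 6657.0198 / 6.01
P = 1107.65720466 kPa, rounded to 4 dp:

1107.6572 kPa


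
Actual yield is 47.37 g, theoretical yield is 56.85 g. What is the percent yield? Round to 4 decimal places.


% yield = 100 * actual / theoretical
% yield = 100 * 47.37 / 56.85
% yield = 83.32453826 %, rounded to 4 dp:

83.3245 %


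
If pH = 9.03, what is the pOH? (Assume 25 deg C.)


At 25 deg C, pH + pOH = 14.
pOH = 14 - pH = 14 - 9.03
pOH = 4.97:

4.97


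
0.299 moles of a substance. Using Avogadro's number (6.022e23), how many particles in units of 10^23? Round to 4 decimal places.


N = n * NA, then divide by 1e23 for the requested units.
N / 1e23 = n * 6.022
N / 1e23 = 0.299 * 6.022
N / 1e23 = 1.800578, rounded to 4 dp:

1.8006


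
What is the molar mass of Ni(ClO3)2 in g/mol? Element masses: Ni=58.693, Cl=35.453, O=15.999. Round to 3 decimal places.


M = sum(count * atomic_mass) over atoms.
M = 1*58.693 + 2*35.453 + 6*15.999
M = 58.693 + 70.906 + 95.994
M = 225.593 g/mol, rounded to 3 dp:

225.593 g/mol


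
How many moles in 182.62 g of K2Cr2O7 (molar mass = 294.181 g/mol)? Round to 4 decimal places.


n = mass / M
n = 182.62 / 294.181
n = 0.62077429 mol, rounded to 4 dp:

0.6208 mol


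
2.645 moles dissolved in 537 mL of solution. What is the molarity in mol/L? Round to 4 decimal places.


Convert volume to liters: V_L = V_mL / 1000.
V_L = 537 / 1000 = 0.537 L
M = n / V_L = 2.645 / 0.537
M = 4.9255121 mol/L, rounded to 4 dp:

4.9255 mol/L


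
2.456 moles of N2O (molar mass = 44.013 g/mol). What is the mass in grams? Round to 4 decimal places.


mass = n * M
mass = 2.456 * 44.013
mass = 108.095928 g, rounded to 4 dp:

108.0959 g


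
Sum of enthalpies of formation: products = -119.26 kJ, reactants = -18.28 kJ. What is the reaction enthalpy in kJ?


dH_rxn = sum(dH_f products) - sum(dH_f reactants)
dH_rxn = -119.26 - (-18.28)
dH_rxn = -100.98 kJ:

-100.98 kJ


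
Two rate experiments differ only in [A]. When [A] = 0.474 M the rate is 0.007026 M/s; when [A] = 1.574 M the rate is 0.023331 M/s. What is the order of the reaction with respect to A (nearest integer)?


Rate is proportional to [A]^n, so rate2/rate1 = ([A]2/[A]1)^n. Take logs to solve for n.
rate2/rate1 = 0.023331 / 0.007026 = 3.3207
[A]2/[A]1 = 1.574 / 0.474 = 3.3207
n = ln(3.3207) / ln(3.3207) = 1.0
Nearest integer order:

1


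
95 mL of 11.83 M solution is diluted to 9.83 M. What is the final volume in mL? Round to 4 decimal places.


Dilution: M1*V1 = M2*V2, solve for V2.
V2 = M1*V1 / M2
V2 = 11.83 * 95 / 9.83
V2 = 1123.85 / 9.83
V2 = 114.32858596 mL, rounded to 4 dp:

114.3286 mL


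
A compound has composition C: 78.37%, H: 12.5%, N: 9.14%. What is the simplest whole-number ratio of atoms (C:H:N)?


Assume 100 g of compound, divide each mass% by atomic mass to get moles, then normalize by the smallest to get a raw atom ratio.
Moles per 100 g: C: 78.37/12.011 = 6.5249, H: 12.5/1.008 = 12.4008, N: 9.14/14.007 = 0.6525
Raw ratio (divide by min = 0.6525): C: 9.999, H: 19.004, N: 1.0
Multiply by 1 to clear fractions: C: 9.999 ~= 10, H: 19.004 ~= 19, N: 1.0 ~= 1
Reduce by GCD to get the simplest whole-number ratio:

10:19:1


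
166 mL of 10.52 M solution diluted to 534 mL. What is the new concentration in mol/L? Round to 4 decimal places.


Dilution: M1*V1 = M2*V2, solve for M2.
M2 = M1*V1 / V2
M2 = 10.52 * 166 / 534
M2 = 1746.32 / 534
M2 = 3.27026217 mol/L, rounded to 4 dp:

3.2703 mol/L


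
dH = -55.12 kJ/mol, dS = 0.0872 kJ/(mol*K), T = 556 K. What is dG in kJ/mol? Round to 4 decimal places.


Gibbs: dG = dH - T*dS (consistent units, dS already in kJ/(mol*K)).
T*dS = 556 * 0.0872 = 48.4832
dG = -55.12 - (48.4832)
dG = -103.6032 kJ/mol, rounded to 4 dp:

-103.6032 kJ/mol


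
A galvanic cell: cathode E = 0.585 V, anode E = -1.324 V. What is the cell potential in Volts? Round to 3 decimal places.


Standard cell potential: E_cell = E_cathode - E_anode.
E_cell = 0.585 - (-1.324)
E_cell = 1.909 V, rounded to 3 dp:

1.909 V


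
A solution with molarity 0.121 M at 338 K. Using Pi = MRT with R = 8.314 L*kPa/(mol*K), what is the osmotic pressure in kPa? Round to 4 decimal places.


Osmotic pressure (van't Hoff): Pi = M*R*T.
RT = 8.314 * 338 = 2810.132
Pi = 0.121 * 2810.132
Pi = 340.025972 kPa, rounded to 4 dp:

340.0260 kPa


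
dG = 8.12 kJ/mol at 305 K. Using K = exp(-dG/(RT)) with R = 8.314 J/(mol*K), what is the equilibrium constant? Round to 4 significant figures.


dG is in kJ/mol; multiply by 1000 to match R in J/(mol*K).
RT = 8.314 * 305 = 2535.77 J/mol
exponent = -dG*1000 / (RT) = -(8.12*1000) / 2535.77 = -3.20218316
K = exp(-3.20218316)
K = 0.040673311, rounded to 4 significant figures:

0.04067


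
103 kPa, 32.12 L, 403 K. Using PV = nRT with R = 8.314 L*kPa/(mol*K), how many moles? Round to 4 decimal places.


PV = nRT, solve for n = PV / (RT).
PV = 103 * 32.12 = 3308.36
RT = 8.314 * 403 = 3350.542
n = 3308.36 / 3350.542
n = 0.9874104 mol, rounded to 4 dp:

0.9874 mol


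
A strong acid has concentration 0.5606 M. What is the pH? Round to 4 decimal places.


A strong acid dissociates completely, so [H+] equals the given concentration.
pH = -log10([H+]) = -log10(0.5606)
pH = 0.25134691, rounded to 4 dp:

0.2513


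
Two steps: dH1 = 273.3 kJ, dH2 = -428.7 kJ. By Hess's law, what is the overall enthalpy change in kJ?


Hess's law: enthalpy is a state function, so add the step enthalpies.
dH_total = dH1 + dH2 = 273.3 + (-428.7)
dH_total = -155.4 kJ:

-155.40 kJ


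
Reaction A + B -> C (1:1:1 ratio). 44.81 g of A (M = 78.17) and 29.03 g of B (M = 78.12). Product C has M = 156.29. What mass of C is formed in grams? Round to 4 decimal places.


Find moles of each reactant; the smaller value is the limiting reagent in a 1:1:1 reaction, so moles_C equals moles of the limiter.
n_A = mass_A / M_A = 44.81 / 78.17 = 0.573238 mol
n_B = mass_B / M_B = 29.03 / 78.12 = 0.371608 mol
Limiting reagent: B (smaller), n_limiting = 0.371608 mol
mass_C = n_limiting * M_C = 0.371608 * 156.29
mass_C = 58.07861432 g, rounded to 4 dp:

58.0786 g


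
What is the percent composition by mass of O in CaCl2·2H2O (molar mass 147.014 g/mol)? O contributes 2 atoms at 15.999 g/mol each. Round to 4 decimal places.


pct = 100 * (n_elem * M_elem) / M_total
mass_contribution = 2 * 15.999 = 31.998 g/mol
pct = 100 * 31.998 / 147.014
pct = 21.76527406 %, rounded to 4 dp:

21.7653 %


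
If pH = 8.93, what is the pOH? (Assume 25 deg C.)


At 25 deg C, pH + pOH = 14.
pOH = 14 - pH = 14 - 8.93
pOH = 5.07:

5.07


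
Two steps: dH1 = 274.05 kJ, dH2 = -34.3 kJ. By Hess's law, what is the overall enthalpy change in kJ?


Hess's law: enthalpy is a state function, so add the step enthalpies.
dH_total = dH1 + dH2 = 274.05 + (-34.3)
dH_total = 239.75 kJ:

239.75 kJ


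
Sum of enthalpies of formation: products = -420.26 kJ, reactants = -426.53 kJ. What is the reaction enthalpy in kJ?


dH_rxn = sum(dH_f products) - sum(dH_f reactants)
dH_rxn = -420.26 - (-426.53)
dH_rxn = 6.27 kJ:

6.27 kJ


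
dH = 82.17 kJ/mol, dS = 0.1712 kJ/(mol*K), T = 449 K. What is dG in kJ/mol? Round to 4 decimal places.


Gibbs: dG = dH - T*dS (consistent units, dS already in kJ/(mol*K)).
T*dS = 449 * 0.1712 = 76.8688
dG = 82.17 - (76.8688)
dG = 5.3012 kJ/mol, rounded to 4 dp:

5.3012 kJ/mol


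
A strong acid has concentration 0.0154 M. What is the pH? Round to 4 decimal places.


A strong acid dissociates completely, so [H+] equals the given concentration.
pH = -log10([H+]) = -log10(0.0154)
pH = 1.81247928, rounded to 4 dp:

1.8125


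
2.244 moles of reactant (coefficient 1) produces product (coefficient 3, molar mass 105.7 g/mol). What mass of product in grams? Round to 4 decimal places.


Use the coefficient ratio to convert reactant moles to product moles, then multiply by the product's molar mass.
moles_P = moles_R * (coeff_P / coeff_R) = 2.244 * (3/1) = 6.732
mass_P = moles_P * M_P = 6.732 * 105.7
mass_P = 711.5724 g, rounded to 4 dp:

711.5724 g


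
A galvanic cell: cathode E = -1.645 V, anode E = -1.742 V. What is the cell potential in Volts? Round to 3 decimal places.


Standard cell potential: E_cell = E_cathode - E_anode.
E_cell = -1.645 - (-1.742)
E_cell = 0.097 V, rounded to 3 dp:

0.097 V


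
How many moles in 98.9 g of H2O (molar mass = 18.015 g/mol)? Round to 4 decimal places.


n = mass / M
n = 98.9 / 18.015
n = 5.48986955 mol, rounded to 4 dp:

5.4899 mol


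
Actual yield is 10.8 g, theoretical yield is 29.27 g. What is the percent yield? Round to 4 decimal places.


% yield = 100 * actual / theoretical
% yield = 100 * 10.8 / 29.27
% yield = 36.89784763 %, rounded to 4 dp:

36.8978 %


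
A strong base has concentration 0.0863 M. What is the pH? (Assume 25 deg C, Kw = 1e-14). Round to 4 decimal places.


A strong base dissociates completely, so [OH-] equals the given concentration.
pOH = -log10([OH-]) = -log10(0.0863) = 1.063989
pH = 14 - pOH = 14 - 1.063989
pH = 12.936011, rounded to 4 dp:

12.9360


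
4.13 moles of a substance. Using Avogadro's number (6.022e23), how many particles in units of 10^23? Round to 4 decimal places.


N = n * NA, then divide by 1e23 for the requested units.
N / 1e23 = n * 6.022
N / 1e23 = 4.13 * 6.022
N / 1e23 = 24.87086, rounded to 4 dp:

24.8709


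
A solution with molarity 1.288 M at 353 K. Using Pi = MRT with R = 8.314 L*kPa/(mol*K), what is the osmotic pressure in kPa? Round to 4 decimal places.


Osmotic pressure (van't Hoff): Pi = M*R*T.
RT = 8.314 * 353 = 2934.842
Pi = 1.288 * 2934.842
Pi = 3780.076496 kPa, rounded to 4 dp:

3780.0765 kPa


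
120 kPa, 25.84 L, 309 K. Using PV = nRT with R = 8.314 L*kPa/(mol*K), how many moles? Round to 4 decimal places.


PV = nRT, solve for n = PV / (RT).
PV = 120 * 25.84 = 3100.8
RT = 8.314 * 309 = 2569.026
n = 3100.8 / 2569.026
n = 1.2069944 mol, rounded to 4 dp:

1.2070 mol


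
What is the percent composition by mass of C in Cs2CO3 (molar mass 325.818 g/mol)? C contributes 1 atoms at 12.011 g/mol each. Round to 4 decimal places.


pct = 100 * (n_elem * M_elem) / M_total
mass_contribution = 1 * 12.011 = 12.011 g/mol
pct = 100 * 12.011 / 325.818
pct = 3.68641389 %, rounded to 4 dp:

3.6864 %


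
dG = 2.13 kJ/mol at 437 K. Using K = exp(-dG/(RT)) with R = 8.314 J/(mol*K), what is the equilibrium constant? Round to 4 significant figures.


dG is in kJ/mol; multiply by 1000 to match R in J/(mol*K).
RT = 8.314 * 437 = 3633.218 J/mol
exponent = -dG*1000 / (RT) = -(2.13*1000) / 3633.218 = -0.58625714
K = exp(-0.58625714)
K = 0.55640594, rounded to 4 significant figures:

0.5564


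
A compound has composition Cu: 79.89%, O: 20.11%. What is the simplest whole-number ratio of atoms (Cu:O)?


Assume 100 g of compound, divide each mass% by atomic mass to get moles, then normalize by the smallest to get a raw atom ratio.
Moles per 100 g: Cu: 79.89/63.546 = 1.2572, O: 20.11/15.999 = 1.257
Raw ratio (divide by min = 1.257): Cu: 1.0, O: 1.0
Multiply by 1 to clear fractions: Cu: 1.0 ~= 1, O: 1.0 ~= 1
Reduce by GCD to get the simplest whole-number ratio:

1:1


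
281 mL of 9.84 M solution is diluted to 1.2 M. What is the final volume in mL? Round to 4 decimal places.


Dilution: M1*V1 = M2*V2, solve for V2.
V2 = M1*V1 / M2
V2 = 9.84 * 281 / 1.2
V2 = 2765.04 / 1.2
V2 = 2304.2 mL, rounded to 4 dp:

2304.2000 mL


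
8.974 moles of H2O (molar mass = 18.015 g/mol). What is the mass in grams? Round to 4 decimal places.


mass = n * M
mass = 8.974 * 18.015
mass = 161.66661 g, rounded to 4 dp:

161.6666 g


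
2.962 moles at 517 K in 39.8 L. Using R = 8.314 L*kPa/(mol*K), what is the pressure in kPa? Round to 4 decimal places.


PV = nRT, solve for P = nRT / V.
nRT = 2.962 * 8.314 * 517 = 12731.6772
P = 12731.6772 / 39.8
P = 319.89138693 kPa, rounded to 4 dp:

319.8914 kPa


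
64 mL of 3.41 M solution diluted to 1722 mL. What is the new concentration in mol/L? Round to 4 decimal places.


Dilution: M1*V1 = M2*V2, solve for M2.
M2 = M1*V1 / V2
M2 = 3.41 * 64 / 1722
M2 = 218.24 / 1722
M2 = 0.12673635 mol/L, rounded to 4 dp:

0.1267 mol/L


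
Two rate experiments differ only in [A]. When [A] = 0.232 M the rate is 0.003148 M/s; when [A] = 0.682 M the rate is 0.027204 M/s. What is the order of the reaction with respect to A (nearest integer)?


Rate is proportional to [A]^n, so rate2/rate1 = ([A]2/[A]1)^n. Take logs to solve for n.
rate2/rate1 = 0.027204 / 0.003148 = 8.6417
[A]2/[A]1 = 0.682 / 0.232 = 2.9397
n = ln(8.6417) / ln(2.9397) = 2.0
Nearest integer order:

2


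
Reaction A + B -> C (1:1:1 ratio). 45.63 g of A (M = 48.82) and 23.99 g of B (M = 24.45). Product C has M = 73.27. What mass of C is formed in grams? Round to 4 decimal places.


Find moles of each reactant; the smaller value is the limiting reagent in a 1:1:1 reaction, so moles_C equals moles of the limiter.
n_A = mass_A / M_A = 45.63 / 48.82 = 0.934658 mol
n_B = mass_B / M_B = 23.99 / 24.45 = 0.981186 mol
Limiting reagent: A (smaller), n_limiting = 0.934658 mol
mass_C = n_limiting * M_C = 0.934658 * 73.27
mass_C = 68.48239166 g, rounded to 4 dp:

68.4824 g


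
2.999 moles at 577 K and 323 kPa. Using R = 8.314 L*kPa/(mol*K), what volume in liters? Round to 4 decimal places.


PV = nRT, solve for V = nRT / P.
nRT = 2.999 * 8.314 * 577 = 14386.7368
V = 14386.7368 / 323
V = 44.5409808 L, rounded to 4 dp:

44.5410 L


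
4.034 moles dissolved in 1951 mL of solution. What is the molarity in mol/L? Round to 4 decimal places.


Convert volume to liters: V_L = V_mL / 1000.
V_L = 1951 / 1000 = 1.951 L
M = n / V_L = 4.034 / 1.951
M = 2.06765761 mol/L, rounded to 4 dp:

2.0677 mol/L


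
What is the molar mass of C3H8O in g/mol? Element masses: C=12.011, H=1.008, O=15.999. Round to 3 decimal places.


M = sum(count * atomic_mass) over atoms.
M = 3*12.011 + 8*1.008 + 1*15.999
M = 36.033 + 8.064 + 15.999
M = 60.096 g/mol, rounded to 3 dp:

60.096 g/mol


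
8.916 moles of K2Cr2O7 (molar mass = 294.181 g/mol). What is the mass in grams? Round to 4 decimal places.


mass = n * M
mass = 8.916 * 294.181
mass = 2622.917796 g, rounded to 4 dp:

2622.9178 g


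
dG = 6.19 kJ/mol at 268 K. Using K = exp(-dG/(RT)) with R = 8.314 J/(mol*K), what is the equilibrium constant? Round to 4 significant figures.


dG is in kJ/mol; multiply by 1000 to match R in J/(mol*K).
RT = 8.314 * 268 = 2228.152 J/mol
exponent = -dG*1000 / (RT) = -(6.19*1000) / 2228.152 = -2.77808695
K = exp(-2.77808695)
K = 0.062157304, rounded to 4 significant figures:

0.06216


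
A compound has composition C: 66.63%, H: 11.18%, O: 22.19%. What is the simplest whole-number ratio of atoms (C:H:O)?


Assume 100 g of compound, divide each mass% by atomic mass to get moles, then normalize by the smallest to get a raw atom ratio.
Moles per 100 g: C: 66.63/12.011 = 5.5474, H: 11.18/1.008 = 11.0913, O: 22.19/15.999 = 1.387
Raw ratio (divide by min = 1.387): C: 4.0, H: 7.997, O: 1.0
Multiply by 1 to clear fractions: C: 4.0 ~= 4, H: 7.997 ~= 8, O: 1.0 ~= 1
Reduce by GCD to get the simplest whole-number ratio:

4:8:1


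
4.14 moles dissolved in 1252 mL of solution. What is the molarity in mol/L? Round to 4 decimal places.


Convert volume to liters: V_L = V_mL / 1000.
V_L = 1252 / 1000 = 1.252 L
M = n / V_L = 4.14 / 1.252
M = 3.30670927 mol/L, rounded to 4 dp:

3.3067 mol/L


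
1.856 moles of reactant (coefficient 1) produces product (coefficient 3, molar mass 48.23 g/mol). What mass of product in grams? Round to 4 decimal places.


Use the coefficient ratio to convert reactant moles to product moles, then multiply by the product's molar mass.
moles_P = moles_R * (coeff_P / coeff_R) = 1.856 * (3/1) = 5.568
mass_P = moles_P * M_P = 5.568 * 48.23
mass_P = 268.54464 g, rounded to 4 dp:

268.5446 g


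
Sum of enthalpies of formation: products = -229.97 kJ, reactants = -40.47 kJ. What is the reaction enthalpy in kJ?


dH_rxn = sum(dH_f products) - sum(dH_f reactants)
dH_rxn = -229.97 - (-40.47)
dH_rxn = -189.5 kJ:

-189.50 kJ


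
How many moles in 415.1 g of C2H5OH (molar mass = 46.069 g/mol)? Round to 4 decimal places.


n = mass / M
n = 415.1 / 46.069
n = 9.01039745 mol, rounded to 4 dp:

9.0104 mol


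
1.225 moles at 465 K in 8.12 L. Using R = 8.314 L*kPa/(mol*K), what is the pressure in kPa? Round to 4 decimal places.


PV = nRT, solve for P = nRT / V.
nRT = 1.225 * 8.314 * 465 = 4735.8623
P = 4735.8623 / 8.12
P = 583.2342734 kPa, rounded to 4 dp:

583.2343 kPa


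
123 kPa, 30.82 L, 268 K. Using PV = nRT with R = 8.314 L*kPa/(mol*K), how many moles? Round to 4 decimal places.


PV = nRT, solve for n = PV / (RT).
PV = 123 * 30.82 = 3790.86
RT = 8.314 * 268 = 2228.152
n = 3790.86 / 2228.152
n = 1.70134713 mol, rounded to 4 dp:

1.7013 mol


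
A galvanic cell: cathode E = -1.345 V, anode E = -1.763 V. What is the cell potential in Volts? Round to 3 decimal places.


Standard cell potential: E_cell = E_cathode - E_anode.
E_cell = -1.345 - (-1.763)
E_cell = 0.418 V, rounded to 3 dp:

0.418 V


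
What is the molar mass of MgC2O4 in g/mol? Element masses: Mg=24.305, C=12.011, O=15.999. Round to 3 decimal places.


M = sum(count * atomic_mass) over atoms.
M = 1*24.305 + 2*12.011 + 4*15.999
M = 24.305 + 24.022 + 63.996
M = 112.323 g/mol, rounded to 3 dp:

112.323 g/mol


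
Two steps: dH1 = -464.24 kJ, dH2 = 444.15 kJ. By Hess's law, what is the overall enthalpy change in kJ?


Hess's law: enthalpy is a state function, so add the step enthalpies.
dH_total = dH1 + dH2 = -464.24 + (444.15)
dH_total = -20.09 kJ:

-20.09 kJ


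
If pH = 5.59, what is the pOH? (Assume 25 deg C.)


At 25 deg C, pH + pOH = 14.
pOH = 14 - pH = 14 - 5.59
pOH = 8.41:

8.41


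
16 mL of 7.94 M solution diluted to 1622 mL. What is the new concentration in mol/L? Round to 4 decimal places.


Dilution: M1*V1 = M2*V2, solve for M2.
M2 = M1*V1 / V2
M2 = 7.94 * 16 / 1622
M2 = 127.04 / 1622
M2 = 0.07832306 mol/L, rounded to 4 dp:

0.0783 mol/L


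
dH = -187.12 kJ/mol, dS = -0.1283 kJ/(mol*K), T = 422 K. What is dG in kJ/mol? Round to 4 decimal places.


Gibbs: dG = dH - T*dS (consistent units, dS already in kJ/(mol*K)).
T*dS = 422 * -0.1283 = -54.1426
dG = -187.12 - (-54.1426)
dG = -132.9774 kJ/mol, rounded to 4 dp:

-132.9774 kJ/mol


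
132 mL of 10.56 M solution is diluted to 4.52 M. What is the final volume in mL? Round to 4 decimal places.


Dilution: M1*V1 = M2*V2, solve for V2.
V2 = M1*V1 / M2
V2 = 10.56 * 132 / 4.52
V2 = 1393.92 / 4.52
V2 = 308.38938053 mL, rounded to 4 dp:

308.3894 mL


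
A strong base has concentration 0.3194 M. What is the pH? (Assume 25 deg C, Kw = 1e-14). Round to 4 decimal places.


A strong base dissociates completely, so [OH-] equals the given concentration.
pOH = -log10([OH-]) = -log10(0.3194) = 0.495665
pH = 14 - pOH = 14 - 0.495665
pH = 13.504335, rounded to 4 dp:

13.5043


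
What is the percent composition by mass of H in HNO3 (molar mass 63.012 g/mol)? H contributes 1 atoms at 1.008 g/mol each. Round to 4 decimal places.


pct = 100 * (n_elem * M_elem) / M_total
mass_contribution = 1 * 1.008 = 1.008 g/mol
pct = 100 * 1.008 / 63.012
pct = 1.5996953 %, rounded to 4 dp:

1.5997 %


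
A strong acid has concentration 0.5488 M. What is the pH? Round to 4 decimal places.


A strong acid dissociates completely, so [H+] equals the given concentration.
pH = -log10([H+]) = -log10(0.5488)
pH = 0.2605859, rounded to 4 dp:

0.2606


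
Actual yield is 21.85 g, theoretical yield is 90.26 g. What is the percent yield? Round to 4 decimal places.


% yield = 100 * actual / theoretical
% yield = 100 * 21.85 / 90.26
% yield = 24.20784401 %, rounded to 4 dp:

24.2078 %


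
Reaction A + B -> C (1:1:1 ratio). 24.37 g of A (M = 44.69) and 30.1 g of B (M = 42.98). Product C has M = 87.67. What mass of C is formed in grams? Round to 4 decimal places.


Find moles of each reactant; the smaller value is the limiting reagent in a 1:1:1 reaction, so moles_C equals moles of the limiter.
n_A = mass_A / M_A = 24.37 / 44.69 = 0.545312 mol
n_B = mass_B / M_B = 30.1 / 42.98 = 0.700326 mol
Limiting reagent: A (smaller), n_limiting = 0.545312 mol
mass_C = n_limiting * M_C = 0.545312 * 87.67
mass_C = 47.80750304 g, rounded to 4 dp:

47.8075 g


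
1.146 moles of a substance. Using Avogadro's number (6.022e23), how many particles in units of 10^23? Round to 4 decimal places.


N = n * NA, then divide by 1e23 for the requested units.
N / 1e23 = n * 6.022
N / 1e23 = 1.146 * 6.022
N / 1e23 = 6.901212, rounded to 4 dp:

6.9012


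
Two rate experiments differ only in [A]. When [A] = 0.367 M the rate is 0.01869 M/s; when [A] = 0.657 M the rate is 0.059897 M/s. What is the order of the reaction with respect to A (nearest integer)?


Rate is proportional to [A]^n, so rate2/rate1 = ([A]2/[A]1)^n. Take logs to solve for n.
rate2/rate1 = 0.059897 / 0.01869 = 3.2048
[A]2/[A]1 = 0.657 / 0.367 = 1.7902
n = ln(3.2048) / ln(1.7902) = 2.0
Nearest integer order:

2


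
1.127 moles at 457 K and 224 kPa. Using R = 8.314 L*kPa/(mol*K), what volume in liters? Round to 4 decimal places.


PV = nRT, solve for V = nRT / P.
nRT = 1.127 * 8.314 * 457 = 4282.0342
V = 4282.0342 / 224
V = 19.11622411 L, rounded to 4 dp:

19.1162 L


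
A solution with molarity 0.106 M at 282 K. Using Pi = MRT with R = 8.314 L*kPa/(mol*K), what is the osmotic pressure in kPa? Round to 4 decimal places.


Osmotic pressure (van't Hoff): Pi = M*R*T.
RT = 8.314 * 282 = 2344.548
Pi = 0.106 * 2344.548
Pi = 248.522088 kPa, rounded to 4 dp:

248.5221 kPa


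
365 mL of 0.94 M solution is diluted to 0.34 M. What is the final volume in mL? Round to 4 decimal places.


Dilution: M1*V1 = M2*V2, solve for V2.
V2 = M1*V1 / M2
V2 = 0.94 * 365 / 0.34
V2 = 343.1 / 0.34
V2 = 1009.11764706 mL, rounded to 4 dp:

1009.1176 mL


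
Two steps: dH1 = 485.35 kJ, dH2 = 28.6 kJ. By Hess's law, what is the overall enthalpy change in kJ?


Hess's law: enthalpy is a state function, so add the step enthalpies.
dH_total = dH1 + dH2 = 485.35 + (28.6)
dH_total = 513.95 kJ:

513.95 kJ


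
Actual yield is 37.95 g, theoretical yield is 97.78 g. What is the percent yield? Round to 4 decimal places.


% yield = 100 * actual / theoretical
% yield = 100 * 37.95 / 97.78
% yield = 38.81161792 %, rounded to 4 dp:

38.8116 %


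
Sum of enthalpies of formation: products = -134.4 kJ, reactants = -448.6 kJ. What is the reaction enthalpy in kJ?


dH_rxn = sum(dH_f products) - sum(dH_f reactants)
dH_rxn = -134.4 - (-448.6)
dH_rxn = 314.2 kJ:

314.20 kJ


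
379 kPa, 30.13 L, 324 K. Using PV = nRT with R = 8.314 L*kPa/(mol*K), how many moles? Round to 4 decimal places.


PV = nRT, solve for n = PV / (RT).
PV = 379 * 30.13 = 11419.27
RT = 8.314 * 324 = 2693.736
n = 11419.27 / 2693.736
n = 4.23919419 mol, rounded to 4 dp:

4.2392 mol


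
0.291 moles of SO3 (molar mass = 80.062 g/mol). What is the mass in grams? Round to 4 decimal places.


mass = n * M
mass = 0.291 * 80.062
mass = 23.298042 g, rounded to 4 dp:

23.2980 g


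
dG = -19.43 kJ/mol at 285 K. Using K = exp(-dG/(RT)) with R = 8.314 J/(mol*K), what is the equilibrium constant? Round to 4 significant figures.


dG is in kJ/mol; multiply by 1000 to match R in J/(mol*K).
RT = 8.314 * 285 = 2369.49 J/mol
exponent = -dG*1000 / (RT) = -(-19.43*1000) / 2369.49 = 8.20007681
K = exp(8.20007681)
K = 3641.23, rounded to 4 significant figures:

3641


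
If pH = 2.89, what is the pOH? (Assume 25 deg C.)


At 25 deg C, pH + pOH = 14.
pOH = 14 - pH = 14 - 2.89
pOH = 11.11:

11.11


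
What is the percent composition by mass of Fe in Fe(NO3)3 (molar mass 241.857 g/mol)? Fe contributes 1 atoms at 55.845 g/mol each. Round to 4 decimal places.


pct = 100 * (n_elem * M_elem) / M_total
mass_contribution = 1 * 55.845 = 55.845 g/mol
pct = 100 * 55.845 / 241.857
pct = 23.09009043 %, rounded to 4 dp:

23.0901 %


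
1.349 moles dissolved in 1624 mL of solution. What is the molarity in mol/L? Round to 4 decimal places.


Convert volume to liters: V_L = V_mL / 1000.
V_L = 1624 / 1000 = 1.624 L
M = n / V_L = 1.349 / 1.624
M = 0.83066502 mol/L, rounded to 4 dp:

0.8307 mol/L


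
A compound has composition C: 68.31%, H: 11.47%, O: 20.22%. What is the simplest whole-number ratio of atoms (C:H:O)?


Assume 100 g of compound, divide each mass% by atomic mass to get moles, then normalize by the smallest to get a raw atom ratio.
Moles per 100 g: C: 68.31/12.011 = 5.6873, H: 11.47/1.008 = 11.379, O: 20.22/15.999 = 1.2638
Raw ratio (divide by min = 1.2638): C: 4.5, H: 9.004, O: 1.0
Multiply by 2 to clear fractions: C: 9.0 ~= 9, H: 18.007 ~= 18, O: 2.0 ~= 2
Reduce by GCD to get the simplest whole-number ratio:

9:18:2


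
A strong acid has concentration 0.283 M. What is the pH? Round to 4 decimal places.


A strong acid dissociates completely, so [H+] equals the given concentration.
pH = -log10([H+]) = -log10(0.283)
pH = 0.54821356, rounded to 4 dp:

0.5482


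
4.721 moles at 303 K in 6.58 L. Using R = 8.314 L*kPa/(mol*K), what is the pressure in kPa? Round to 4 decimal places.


PV = nRT, solve for P = nRT / V.
nRT = 4.721 * 8.314 * 303 = 11892.8694
P = 11892.8694 / 6.58
P = 1807.42696049 kPa, rounded to 4 dp:

1807.4270 kPa


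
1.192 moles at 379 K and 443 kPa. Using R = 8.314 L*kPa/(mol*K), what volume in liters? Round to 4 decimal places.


PV = nRT, solve for V = nRT / P.
nRT = 1.192 * 8.314 * 379 = 3755.9992
V = 3755.9992 / 443
V = 8.4785535 L, rounded to 4 dp:

8.4786 L


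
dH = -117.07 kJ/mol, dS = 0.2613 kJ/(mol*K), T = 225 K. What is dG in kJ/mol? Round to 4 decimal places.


Gibbs: dG = dH - T*dS (consistent units, dS already in kJ/(mol*K)).
T*dS = 225 * 0.2613 = 58.7925
dG = -117.07 - (58.7925)
dG = -175.8625 kJ/mol, rounded to 4 dp:

-175.8625 kJ/mol


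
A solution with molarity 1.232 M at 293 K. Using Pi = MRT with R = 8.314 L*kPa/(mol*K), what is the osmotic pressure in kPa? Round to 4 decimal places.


Osmotic pressure (van't Hoff): Pi = M*R*T.
RT = 8.314 * 293 = 2436.002
Pi = 1.232 * 2436.002
Pi = 3001.154464 kPa, rounded to 4 dp:

3001.1545 kPa


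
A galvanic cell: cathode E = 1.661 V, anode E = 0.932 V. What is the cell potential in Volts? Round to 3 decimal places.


Standard cell potential: E_cell = E_cathode - E_anode.
E_cell = 1.661 - (0.932)
E_cell = 0.729 V, rounded to 3 dp:

0.729 V


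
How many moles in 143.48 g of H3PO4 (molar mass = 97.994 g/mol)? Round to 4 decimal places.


n = mass / M
n = 143.48 / 97.994
n = 1.46417128 mol, rounded to 4 dp:

1.4642 mol


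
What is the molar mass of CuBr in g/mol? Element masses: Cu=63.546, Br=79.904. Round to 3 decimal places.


M = sum(count * atomic_mass) over atoms.
M = 1*63.546 + 1*79.904
M = 63.546 + 79.904
M = 143.45 g/mol, rounded to 3 dp:

143.450 g/mol


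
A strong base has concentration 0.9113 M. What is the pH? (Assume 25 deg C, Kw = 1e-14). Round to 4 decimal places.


A strong base dissociates completely, so [OH-] equals the given concentration.
pOH = -log10([OH-]) = -log10(0.9113) = 0.040339
pH = 14 - pOH = 14 - 0.040339
pH = 13.959661, rounded to 4 dp:

13.9597


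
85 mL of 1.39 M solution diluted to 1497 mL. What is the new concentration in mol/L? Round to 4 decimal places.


Dilution: M1*V1 = M2*V2, solve for M2.
M2 = M1*V1 / V2
M2 = 1.39 * 85 / 1497
M2 = 118.15 / 1497
M2 = 0.07892452 mol/L, rounded to 4 dp:

0.0789 mol/L


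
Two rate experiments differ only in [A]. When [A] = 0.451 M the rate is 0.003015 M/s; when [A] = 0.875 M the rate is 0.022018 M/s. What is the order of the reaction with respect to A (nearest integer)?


Rate is proportional to [A]^n, so rate2/rate1 = ([A]2/[A]1)^n. Take logs to solve for n.
rate2/rate1 = 0.022018 / 0.003015 = 7.3028
[A]2/[A]1 = 0.875 / 0.451 = 1.9401
n = ln(7.3028) / ln(1.9401) = 3.0
Nearest integer order:

3


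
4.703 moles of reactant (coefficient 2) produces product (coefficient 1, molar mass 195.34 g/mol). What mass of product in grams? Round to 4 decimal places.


Use the coefficient ratio to convert reactant moles to product moles, then multiply by the product's molar mass.
moles_P = moles_R * (coeff_P / coeff_R) = 4.703 * (1/2) = 2.3515
mass_P = moles_P * M_P = 2.3515 * 195.34
mass_P = 459.34201 g, rounded to 4 dp:

459.3420 g


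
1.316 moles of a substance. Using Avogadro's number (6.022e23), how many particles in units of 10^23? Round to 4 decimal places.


N = n * NA, then divide by 1e23 for the requested units.
N / 1e23 = n * 6.022
N / 1e23 = 1.316 * 6.022
N / 1e23 = 7.924952, rounded to 4 dp:

7.9250


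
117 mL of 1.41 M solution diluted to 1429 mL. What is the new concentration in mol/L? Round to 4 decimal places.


Dilution: M1*V1 = M2*V2, solve for M2.
M2 = M1*V1 / V2
M2 = 1.41 * 117 / 1429
M2 = 164.97 / 1429
M2 = 0.11544437 mol/L, rounded to 4 dp:

0.1154 mol/L


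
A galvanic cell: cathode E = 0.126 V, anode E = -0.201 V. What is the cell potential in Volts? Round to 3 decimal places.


Standard cell potential: E_cell = E_cathode - E_anode.
E_cell = 0.126 - (-0.201)
E_cell = 0.327 V, rounded to 3 dp:

0.327 V


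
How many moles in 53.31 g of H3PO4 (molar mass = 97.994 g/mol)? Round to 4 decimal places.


n = mass / M
n = 53.31 / 97.994
n = 0.5440129 mol, rounded to 4 dp:

0.5440 mol


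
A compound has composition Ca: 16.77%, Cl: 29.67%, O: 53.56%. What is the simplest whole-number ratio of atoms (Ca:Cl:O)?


Assume 100 g of compound, divide each mass% by atomic mass to get moles, then normalize by the smallest to get a raw atom ratio.
Moles per 100 g: Ca: 16.77/40.078 = 0.4184, Cl: 29.67/35.453 = 0.8369, O: 53.56/15.999 = 3.3477
Raw ratio (divide by min = 0.4184): Ca: 1.0, Cl: 2.0, O: 8.001
Multiply by 1 to clear fractions: Ca: 1.0 ~= 1, Cl: 2.0 ~= 2, O: 8.001 ~= 8
Reduce by GCD to get the simplest whole-number ratio:

1:2:8


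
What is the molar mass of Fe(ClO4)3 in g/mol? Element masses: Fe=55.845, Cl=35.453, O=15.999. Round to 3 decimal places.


M = sum(count * atomic_mass) over atoms.
M = 1*55.845 + 3*35.453 + 12*15.999
M = 55.845 + 106.359 + 191.988
M = 354.192 g/mol, rounded to 3 dp:

354.192 g/mol


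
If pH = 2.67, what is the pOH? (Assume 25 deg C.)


At 25 deg C, pH + pOH = 14.
pOH = 14 - pH = 14 - 2.67
pOH = 11.33:

11.33


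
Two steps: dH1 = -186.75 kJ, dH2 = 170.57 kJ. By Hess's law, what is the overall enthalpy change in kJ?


Hess's law: enthalpy is a state function, so add the step enthalpies.
dH_total = dH1 + dH2 = -186.75 + (170.57)
dH_total = -16.18 kJ:

-16.18 kJ


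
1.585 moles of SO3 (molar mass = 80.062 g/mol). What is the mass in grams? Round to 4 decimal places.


mass = n * M
mass = 1.585 * 80.062
mass = 126.89827 g, rounded to 4 dp:

126.8983 g


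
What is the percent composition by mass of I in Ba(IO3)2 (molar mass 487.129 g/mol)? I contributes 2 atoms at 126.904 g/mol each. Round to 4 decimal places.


pct = 100 * (n_elem * M_elem) / M_total
mass_contribution = 2 * 126.904 = 253.808 g/mol
pct = 100 * 253.808 / 487.129
pct = 52.10283108 %, rounded to 4 dp:

52.1028 %


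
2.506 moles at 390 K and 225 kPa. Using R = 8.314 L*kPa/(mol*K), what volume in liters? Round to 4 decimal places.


PV = nRT, solve for V = nRT / P.
nRT = 2.506 * 8.314 * 390 = 8125.6048
V = 8125.6048 / 225
V = 36.11379911 L, rounded to 4 dp:

36.1138 L


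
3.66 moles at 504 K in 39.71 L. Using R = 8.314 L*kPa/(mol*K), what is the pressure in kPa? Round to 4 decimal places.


PV = nRT, solve for P = nRT / V.
nRT = 3.66 * 8.314 * 504 = 15336.337
P = 15336.337 / 39.71
P = 386.20843616 kPa, rounded to 4 dp:

386.2084 kPa


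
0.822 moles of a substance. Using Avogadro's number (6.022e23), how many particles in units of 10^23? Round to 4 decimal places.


N = n * NA, then divide by 1e23 for the requested units.
N / 1e23 = n * 6.022
N / 1e23 = 0.822 * 6.022
N / 1e23 = 4.950084, rounded to 4 dp:

4.9501


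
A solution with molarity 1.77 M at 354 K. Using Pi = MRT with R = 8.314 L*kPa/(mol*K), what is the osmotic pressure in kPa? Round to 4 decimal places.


Osmotic pressure (van't Hoff): Pi = M*R*T.
RT = 8.314 * 354 = 2943.156
Pi = 1.77 * 2943.156
Pi = 5209.38612 kPa, rounded to 4 dp:

5209.3861 kPa


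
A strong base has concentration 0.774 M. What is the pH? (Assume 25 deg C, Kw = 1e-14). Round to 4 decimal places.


A strong base dissociates completely, so [OH-] equals the given concentration.
pOH = -log10([OH-]) = -log10(0.774) = 0.111259
pH = 14 - pOH = 14 - 0.111259
pH = 13.888741, rounded to 4 dp:

13.8887


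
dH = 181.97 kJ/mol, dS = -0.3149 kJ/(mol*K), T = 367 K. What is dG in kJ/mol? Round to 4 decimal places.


Gibbs: dG = dH - T*dS (consistent units, dS already in kJ/(mol*K)).
T*dS = 367 * -0.3149 = -115.5683
dG = 181.97 - (-115.5683)
dG = 297.5383 kJ/mol, rounded to 4 dp:

297.5383 kJ/mol


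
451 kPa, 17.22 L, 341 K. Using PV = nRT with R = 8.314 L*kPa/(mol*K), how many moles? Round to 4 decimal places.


PV = nRT, solve for n = PV / (RT).
PV = 451 * 17.22 = 7766.22
RT = 8.314 * 341 = 2835.074
n = 7766.22 / 2835.074
n = 2.7393359 mol, rounded to 4 dp:

2.7393 mol


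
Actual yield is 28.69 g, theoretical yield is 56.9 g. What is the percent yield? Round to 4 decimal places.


% yield = 100 * actual / theoretical
% yield = 100 * 28.69 / 56.9
% yield = 50.42179262 %, rounded to 4 dp:

50.4218 %


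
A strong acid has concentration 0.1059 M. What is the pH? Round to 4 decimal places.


A strong acid dissociates completely, so [H+] equals the given concentration.
pH = -log10([H+]) = -log10(0.1059)
pH = 0.97510404, rounded to 4 dp:

0.9751


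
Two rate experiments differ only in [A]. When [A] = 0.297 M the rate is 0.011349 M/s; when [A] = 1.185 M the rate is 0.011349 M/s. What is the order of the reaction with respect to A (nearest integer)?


Rate is proportional to [A]^n, so rate2/rate1 = ([A]2/[A]1)^n. Take logs to solve for n.
rate2/rate1 = 0.011349 / 0.011349 = 1.0
[A]2/[A]1 = 1.185 / 0.297 = 3.9899
n = ln(1.0) / ln(3.9899) = 0.0
Nearest integer order:

0


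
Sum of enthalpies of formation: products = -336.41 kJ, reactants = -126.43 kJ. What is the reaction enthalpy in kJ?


dH_rxn = sum(dH_f products) - sum(dH_f reactants)
dH_rxn = -336.41 - (-126.43)
dH_rxn = -209.98 kJ:

-209.98 kJ


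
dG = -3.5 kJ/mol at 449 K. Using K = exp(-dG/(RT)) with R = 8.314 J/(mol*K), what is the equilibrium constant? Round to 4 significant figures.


dG is in kJ/mol; multiply by 1000 to match R in J/(mol*K).
RT = 8.314 * 449 = 3732.986 J/mol
exponent = -dG*1000 / (RT) = -(-3.5*1000) / 3732.986 = 0.93758723
K = exp(0.93758723)
K = 2.5538122, rounded to 4 significant figures:

2.554


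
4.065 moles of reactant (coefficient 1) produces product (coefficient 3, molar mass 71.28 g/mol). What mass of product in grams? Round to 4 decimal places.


Use the coefficient ratio to convert reactant moles to product moles, then multiply by the product's molar mass.
moles_P = moles_R * (coeff_P / coeff_R) = 4.065 * (3/1) = 12.195
mass_P = moles_P * M_P = 12.195 * 71.28
mass_P = 869.2596 g, rounded to 4 dp:

869.2596 g
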